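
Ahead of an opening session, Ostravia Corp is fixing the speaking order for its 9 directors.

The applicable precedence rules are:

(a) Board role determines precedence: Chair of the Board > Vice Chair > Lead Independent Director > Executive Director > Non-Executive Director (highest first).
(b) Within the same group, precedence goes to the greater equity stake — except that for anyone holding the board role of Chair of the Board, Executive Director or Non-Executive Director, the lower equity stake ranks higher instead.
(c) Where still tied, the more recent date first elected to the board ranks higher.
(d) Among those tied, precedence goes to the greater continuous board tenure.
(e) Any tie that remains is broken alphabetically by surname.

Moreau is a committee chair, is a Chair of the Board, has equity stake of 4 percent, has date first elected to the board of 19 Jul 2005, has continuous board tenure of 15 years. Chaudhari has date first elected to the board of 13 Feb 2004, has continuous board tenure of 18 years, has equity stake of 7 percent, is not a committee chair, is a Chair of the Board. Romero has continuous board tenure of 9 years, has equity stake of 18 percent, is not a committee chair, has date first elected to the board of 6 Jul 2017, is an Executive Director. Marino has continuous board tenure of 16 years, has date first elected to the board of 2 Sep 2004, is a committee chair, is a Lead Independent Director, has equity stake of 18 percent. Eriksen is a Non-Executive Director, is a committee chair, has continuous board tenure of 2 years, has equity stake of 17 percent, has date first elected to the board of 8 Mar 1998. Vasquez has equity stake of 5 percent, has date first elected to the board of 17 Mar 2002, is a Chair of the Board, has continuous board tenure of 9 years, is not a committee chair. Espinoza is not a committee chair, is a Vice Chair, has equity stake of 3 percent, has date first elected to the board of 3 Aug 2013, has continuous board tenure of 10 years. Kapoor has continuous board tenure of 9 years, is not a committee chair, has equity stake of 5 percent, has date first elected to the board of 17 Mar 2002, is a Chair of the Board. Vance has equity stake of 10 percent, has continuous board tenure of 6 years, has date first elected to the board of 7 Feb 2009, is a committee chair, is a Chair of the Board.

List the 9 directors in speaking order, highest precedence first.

By board role: Moreau, Kapoor, Vasquez, Chaudhari and Vance (Chair of the Board); then Espinoza (Vice Chair); then Marino (Lead Independent Director); then Romero (Executive Director); then Eriksen (Non-Executive Director).
Among Moreau, Kapoor, Vasquez, Chaudhari and Vance, by equity stake (lower first) (reversed rule for this group): Moreau (4 percent) before Kapoor and Vasquez (5 percent) before Chaudhari (7 percent) before Vance (10 percent).
Kapoor and Vasquez both have date first elected to the board 17 Mar 2002, so the next rule applies.
Kapoor and Vasquez both have continuous board tenure 9 years, so the next rule applies.
Among Kapoor and Vasquez, alphabetically by surname: Kapoor before Vasquez.
Full order: Moreau, Kapoor, Vasquez, Chaudhari, Vance, Espinoza, Marino, Romero, Eriksen.

Moreau, Kapoor, Vasquez, Chaudhari, Vance, Espinoza, Marino, Romero, Eriksen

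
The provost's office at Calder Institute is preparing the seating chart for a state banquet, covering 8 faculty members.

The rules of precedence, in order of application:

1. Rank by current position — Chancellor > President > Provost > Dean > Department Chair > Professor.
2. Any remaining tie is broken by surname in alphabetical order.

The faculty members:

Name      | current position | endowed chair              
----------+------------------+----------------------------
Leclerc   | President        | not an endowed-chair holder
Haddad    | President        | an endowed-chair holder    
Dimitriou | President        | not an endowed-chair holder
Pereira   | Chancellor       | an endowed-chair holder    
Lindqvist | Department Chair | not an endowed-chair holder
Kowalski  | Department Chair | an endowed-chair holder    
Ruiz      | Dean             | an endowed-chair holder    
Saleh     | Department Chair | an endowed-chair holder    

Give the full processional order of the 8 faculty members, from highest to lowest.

Pereira, Dimitriou, Haddad, Leclerc, Ruiz, Kowalski, Lindqvist, Saleh

By current position: Pereira (Chancellor); then Dimitriou, Haddad and Leclerc (President); then Ruiz (Dean); then Kowalski, Lindqvist and Saleh (Department Chair).
Among Dimitriou, Haddad and Leclerc, alphabetically by surname: Dimitriou before Haddad before Leclerc.
Among Kowalski, Lindqvist and Saleh, alphabetically by surname: Kowalski before Lindqvist before Saleh.
Full order: Pereira, Dimitriou, Haddad, Leclerc, Ruiz, Kowalski, Lindqvist, Saleh.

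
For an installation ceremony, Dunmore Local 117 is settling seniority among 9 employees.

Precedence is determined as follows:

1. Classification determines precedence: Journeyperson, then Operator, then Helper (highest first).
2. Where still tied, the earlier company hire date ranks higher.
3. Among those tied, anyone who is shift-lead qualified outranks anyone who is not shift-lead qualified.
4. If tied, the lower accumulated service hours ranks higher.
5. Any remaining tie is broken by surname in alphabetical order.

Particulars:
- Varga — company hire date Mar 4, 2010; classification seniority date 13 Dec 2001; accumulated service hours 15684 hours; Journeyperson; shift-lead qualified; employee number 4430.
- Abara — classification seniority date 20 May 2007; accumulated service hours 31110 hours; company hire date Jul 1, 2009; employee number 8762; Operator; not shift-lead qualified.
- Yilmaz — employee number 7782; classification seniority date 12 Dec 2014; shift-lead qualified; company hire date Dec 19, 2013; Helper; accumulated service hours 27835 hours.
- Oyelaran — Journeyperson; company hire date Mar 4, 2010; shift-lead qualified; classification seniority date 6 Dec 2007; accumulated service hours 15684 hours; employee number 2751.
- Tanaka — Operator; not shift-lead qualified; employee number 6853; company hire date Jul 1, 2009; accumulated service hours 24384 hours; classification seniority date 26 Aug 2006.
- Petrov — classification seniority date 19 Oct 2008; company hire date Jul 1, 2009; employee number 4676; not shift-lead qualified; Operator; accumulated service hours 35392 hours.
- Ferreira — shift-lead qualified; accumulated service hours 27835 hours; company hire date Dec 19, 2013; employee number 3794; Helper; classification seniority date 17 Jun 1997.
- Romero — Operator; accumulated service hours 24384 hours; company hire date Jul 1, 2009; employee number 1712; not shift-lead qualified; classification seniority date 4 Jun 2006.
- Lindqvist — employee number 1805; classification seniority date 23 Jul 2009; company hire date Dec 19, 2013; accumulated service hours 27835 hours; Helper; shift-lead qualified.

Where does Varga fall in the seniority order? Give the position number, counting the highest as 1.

By classification: Oyelaran and Varga (Journeyperson); then Romero, Tanaka, Abara and Petrov (Operator); then Ferreira, Lindqvist and Yilmaz (Helper).
Oyelaran and Varga both have company hire date Mar 4, 2010, so the next rule applies.
Oyelaran and Varga are each shift-lead qualified, so the next rule applies.
Oyelaran and Varga both have accumulated service hours 15684 hours, so the next rule applies.
Among Oyelaran and Varga, alphabetically by surname: Oyelaran before Varga.
Romero, Tanaka, Abara and Petrov all have company hire date Jul 1, 2009, so the next rule applies.
Romero, Tanaka, Abara and Petrov are each not shift-lead qualified, so the next rule applies.
Among Romero, Tanaka, Abara and Petrov, by accumulated service hours (lower first): Romero and Tanaka (24384 hours) before Abara (31110 hours) before Petrov (35392 hours).
Among Romero and Tanaka, alphabetically by surname: Romero before Tanaka.
Ferreira, Lindqvist and Yilmaz all have company hire date Dec 19, 2013, so the next rule applies.
Ferreira, Lindqvist and Yilmaz are each shift-lead qualified, so the next rule applies.
Ferreira, Lindqvist and Yilmaz all have accumulated service hours 27835 hours, so the next rule applies.
Among Ferreira, Lindqvist and Yilmaz, alphabetically by surname: Ferreira before Lindqvist before Yilmaz.
Order: Oyelaran, Varga, Romero, Tanaka, Abara, Petrov, Ferreira, Lindqvist, Yilmaz. So position 2.

2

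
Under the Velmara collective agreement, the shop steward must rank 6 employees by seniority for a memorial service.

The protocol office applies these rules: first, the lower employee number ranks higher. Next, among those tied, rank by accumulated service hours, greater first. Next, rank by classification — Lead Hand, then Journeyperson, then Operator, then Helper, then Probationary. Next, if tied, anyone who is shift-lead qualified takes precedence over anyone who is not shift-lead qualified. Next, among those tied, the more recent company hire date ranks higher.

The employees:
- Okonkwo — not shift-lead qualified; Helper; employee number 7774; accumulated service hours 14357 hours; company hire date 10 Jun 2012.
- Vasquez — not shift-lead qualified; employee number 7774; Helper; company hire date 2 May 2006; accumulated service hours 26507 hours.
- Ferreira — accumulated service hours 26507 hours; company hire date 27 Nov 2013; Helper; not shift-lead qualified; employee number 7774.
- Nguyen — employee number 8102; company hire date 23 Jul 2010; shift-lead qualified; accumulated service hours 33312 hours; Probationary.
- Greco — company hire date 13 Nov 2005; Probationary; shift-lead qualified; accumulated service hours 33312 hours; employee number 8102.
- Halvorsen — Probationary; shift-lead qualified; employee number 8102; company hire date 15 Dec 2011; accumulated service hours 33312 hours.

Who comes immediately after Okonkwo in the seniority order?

By employee number (lower first): Ferreira, Vasquez and Okonkwo (each 7774); then Halvorsen, Nguyen and Greco (each 8102).
Among Ferreira, Vasquez and Okonkwo, by accumulated service hours (higher first): Ferreira and Vasquez (26507 hours) before Okonkwo (14357 hours).
Ferreira and Vasquez are each Helper, so the next rule applies.
Ferreira and Vasquez are each not shift-lead qualified, so the next rule applies.
Among Ferreira and Vasquez, by company hire date (later first): Ferreira (27 Nov 2013) before Vasquez (2 May 2006).
Halvorsen, Nguyen and Greco all have accumulated service hours 33312 hours, so the next rule applies.
Halvorsen, Nguyen and Greco are each Probationary, so the next rule applies.
Halvorsen, Nguyen and Greco are each shift-lead qualified, so the next rule applies.
Among Halvorsen, Nguyen and Greco, by company hire date (later first): Halvorsen (15 Dec 2011) before Nguyen (23 Jul 2010) before Greco (13 Nov 2005).
Order: Ferreira, Vasquez, Okonkwo, Halvorsen, Nguyen, Greco.

Halvorsen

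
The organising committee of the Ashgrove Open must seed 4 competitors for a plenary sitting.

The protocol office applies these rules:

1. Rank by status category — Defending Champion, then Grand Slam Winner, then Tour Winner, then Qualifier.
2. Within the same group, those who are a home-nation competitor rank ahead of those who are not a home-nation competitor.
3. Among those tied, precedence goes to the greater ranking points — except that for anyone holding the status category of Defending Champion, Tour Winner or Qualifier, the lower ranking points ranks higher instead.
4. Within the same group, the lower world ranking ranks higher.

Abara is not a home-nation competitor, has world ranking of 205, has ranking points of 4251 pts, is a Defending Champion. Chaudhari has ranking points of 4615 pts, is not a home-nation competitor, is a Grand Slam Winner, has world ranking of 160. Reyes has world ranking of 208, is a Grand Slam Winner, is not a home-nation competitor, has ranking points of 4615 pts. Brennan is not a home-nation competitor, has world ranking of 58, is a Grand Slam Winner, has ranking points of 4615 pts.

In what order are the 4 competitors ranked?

By status category: Abara (Defending Champion); then Brennan, Chaudhari and Reyes (Grand Slam Winner).
Brennan, Chaudhari and Reyes are each not a home-nation competitor, so the next rule applies.
Brennan, Chaudhari and Reyes all have ranking points 4615 pts, so the next rule applies.
Among Brennan, Chaudhari and Reyes, by world ranking (lower first): Brennan (58) before Chaudhari (160) before Reyes (208).
Full order: Abara, Brennan, Chaudhari, Reyes.

Abara, Brennan, Chaudhari, Reyes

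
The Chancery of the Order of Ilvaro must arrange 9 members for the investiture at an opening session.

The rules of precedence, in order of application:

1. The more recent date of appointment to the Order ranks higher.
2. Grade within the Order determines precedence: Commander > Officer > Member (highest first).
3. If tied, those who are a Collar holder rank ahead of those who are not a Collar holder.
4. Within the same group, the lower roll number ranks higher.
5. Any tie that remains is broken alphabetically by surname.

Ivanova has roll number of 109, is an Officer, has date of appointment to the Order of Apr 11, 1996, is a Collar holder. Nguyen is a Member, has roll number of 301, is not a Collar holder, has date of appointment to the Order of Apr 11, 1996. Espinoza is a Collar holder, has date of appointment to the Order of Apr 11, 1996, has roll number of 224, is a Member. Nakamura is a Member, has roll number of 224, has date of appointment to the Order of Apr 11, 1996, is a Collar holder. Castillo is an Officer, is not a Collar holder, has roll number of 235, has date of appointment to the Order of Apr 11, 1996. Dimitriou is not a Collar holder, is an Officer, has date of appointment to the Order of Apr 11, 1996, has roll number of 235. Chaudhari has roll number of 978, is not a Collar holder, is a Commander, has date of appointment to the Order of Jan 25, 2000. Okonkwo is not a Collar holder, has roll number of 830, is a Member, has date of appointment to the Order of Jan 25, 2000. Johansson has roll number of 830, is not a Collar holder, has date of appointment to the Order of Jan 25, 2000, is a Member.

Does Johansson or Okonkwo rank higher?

By date of appointment to the Order (later first): Chaudhari, Johansson and Okonkwo (each Jan 25, 2000); then Ivanova, Castillo, Dimitriou, Espinoza, Nakamura and Nguyen (each Apr 11, 1996).
Among Chaudhari, Johansson and Okonkwo, by grade within the Order: Chaudhari (Commander) before Johansson and Okonkwo (Member).
Johansson and Okonkwo are each not a Collar holder, so the next rule applies.
Johansson and Okonkwo both have roll number 830, so the next rule applies.
Among Johansson and Okonkwo, alphabetically by surname: Johansson before Okonkwo.
Among Ivanova, Castillo, Dimitriou, Espinoza, Nakamura and Nguyen, by grade within the Order: Ivanova, Castillo and Dimitriou (Officer) before Espinoza, Nakamura and Nguyen (Member).
Among Ivanova, Castillo and Dimitriou, a Collar holder before not a Collar holder: Ivanova (a Collar holder) before Castillo and Dimitriou (not a Collar holder).
Castillo and Dimitriou both have roll number 235, so the next rule applies.
Among Castillo and Dimitriou, alphabetically by surname: Castillo before Dimitriou.
Among Espinoza, Nakamura and Nguyen, a Collar holder before not a Collar holder: Espinoza and Nakamura (a Collar holder) before Nguyen (not a Collar holder).
Espinoza and Nakamura both have roll number 224, so the next rule applies.
Among Espinoza and Nakamura, alphabetically by surname: Espinoza before Nakamura.
So Johansson takes precedence.

Johansson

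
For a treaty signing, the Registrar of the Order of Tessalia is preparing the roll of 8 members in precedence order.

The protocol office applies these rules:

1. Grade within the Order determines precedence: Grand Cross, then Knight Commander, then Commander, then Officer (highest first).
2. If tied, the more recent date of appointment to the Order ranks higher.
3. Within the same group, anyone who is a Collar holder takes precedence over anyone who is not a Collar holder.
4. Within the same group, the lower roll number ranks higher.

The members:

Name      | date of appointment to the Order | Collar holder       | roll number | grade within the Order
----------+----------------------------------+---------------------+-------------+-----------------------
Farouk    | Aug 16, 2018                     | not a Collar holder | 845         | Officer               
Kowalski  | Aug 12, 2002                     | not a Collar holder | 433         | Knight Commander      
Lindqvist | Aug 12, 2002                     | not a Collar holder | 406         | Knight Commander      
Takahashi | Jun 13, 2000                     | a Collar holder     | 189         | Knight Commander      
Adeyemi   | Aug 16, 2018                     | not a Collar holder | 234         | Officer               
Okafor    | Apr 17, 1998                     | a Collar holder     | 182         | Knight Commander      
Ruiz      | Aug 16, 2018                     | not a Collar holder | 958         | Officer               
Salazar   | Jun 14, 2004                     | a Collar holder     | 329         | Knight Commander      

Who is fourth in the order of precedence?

By grade within the Order: Salazar, Lindqvist, Kowalski, Takahashi and Okafor (Knight Commander); then Adeyemi, Farouk and Ruiz (Officer).
Among Salazar, Lindqvist, Kowalski, Takahashi and Okafor, by date of appointment to the Order (later first): Salazar (Jun 14, 2004) before Lindqvist and Kowalski (Aug 12, 2002) before Takahashi (Jun 13, 2000) before Okafor (Apr 17, 1998).
Lindqvist and Kowalski are each not a Collar holder, so the next rule applies.
Among Lindqvist and Kowalski, by roll number (lower first): Lindqvist (406) before Kowalski (433).
Adeyemi, Farouk and Ruiz all have date of appointment to the Order Aug 16, 2018, so the next rule applies.
Adeyemi, Farouk and Ruiz are each not a Collar holder, so the next rule applies.
Among Adeyemi, Farouk and Ruiz, by roll number (lower first): Adeyemi (234) before Farouk (845) before Ruiz (958).
Order: Salazar, Lindqvist, Kowalski, Takahashi, Okafor, Adeyemi, Farouk, Ruiz.

Takahashi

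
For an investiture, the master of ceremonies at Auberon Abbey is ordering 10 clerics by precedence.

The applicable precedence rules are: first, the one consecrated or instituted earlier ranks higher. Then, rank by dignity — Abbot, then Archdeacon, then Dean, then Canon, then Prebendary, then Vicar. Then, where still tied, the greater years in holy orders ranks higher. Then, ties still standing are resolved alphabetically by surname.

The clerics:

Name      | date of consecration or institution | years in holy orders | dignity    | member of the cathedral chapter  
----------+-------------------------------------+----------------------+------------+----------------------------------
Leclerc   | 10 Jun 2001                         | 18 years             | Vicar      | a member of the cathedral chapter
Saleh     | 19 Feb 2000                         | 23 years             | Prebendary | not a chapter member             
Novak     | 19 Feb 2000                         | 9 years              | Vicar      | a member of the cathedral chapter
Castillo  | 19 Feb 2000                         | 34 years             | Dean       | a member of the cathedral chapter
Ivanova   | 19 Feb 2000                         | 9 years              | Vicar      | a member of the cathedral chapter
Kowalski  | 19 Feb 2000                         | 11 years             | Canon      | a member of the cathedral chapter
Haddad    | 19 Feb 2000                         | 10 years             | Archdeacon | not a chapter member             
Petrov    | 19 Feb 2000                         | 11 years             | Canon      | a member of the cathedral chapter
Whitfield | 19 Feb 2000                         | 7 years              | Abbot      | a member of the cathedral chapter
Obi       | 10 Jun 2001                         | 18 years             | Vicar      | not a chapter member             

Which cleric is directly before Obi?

Leclerc

By date of consecration or institution (earlier first): Whitfield, Haddad, Castillo, Kowalski, Petrov, Saleh, Ivanova and Novak (each 19 Feb 2000); then Leclerc and Obi (both 10 Jun 2001).
Among Whitfield, Haddad, Castillo, Kowalski, Petrov, Saleh, Ivanova and Novak, by dignity: Whitfield (Abbot) before Haddad (Archdeacon) before Castillo (Dean) before Kowalski and Petrov (Canon) before Saleh (Prebendary) before Ivanova and Novak (Vicar).
Kowalski and Petrov both have years in holy orders 11 years, so the next rule applies.
Among Kowalski and Petrov, alphabetically by surname: Kowalski before Petrov.
Ivanova and Novak both have years in holy orders 9 years, so the next rule applies.
Among Ivanova and Novak, alphabetically by surname: Ivanova before Novak.
Leclerc and Obi are each Vicar, so the next rule applies.
Leclerc and Obi both have years in holy orders 18 years, so the next rule applies.
Among Leclerc and Obi, alphabetically by surname: Leclerc before Obi.
Order: Whitfield, Haddad, Castillo, Kowalski, Petrov, Saleh, Ivanova, Novak, Leclerc, Obi.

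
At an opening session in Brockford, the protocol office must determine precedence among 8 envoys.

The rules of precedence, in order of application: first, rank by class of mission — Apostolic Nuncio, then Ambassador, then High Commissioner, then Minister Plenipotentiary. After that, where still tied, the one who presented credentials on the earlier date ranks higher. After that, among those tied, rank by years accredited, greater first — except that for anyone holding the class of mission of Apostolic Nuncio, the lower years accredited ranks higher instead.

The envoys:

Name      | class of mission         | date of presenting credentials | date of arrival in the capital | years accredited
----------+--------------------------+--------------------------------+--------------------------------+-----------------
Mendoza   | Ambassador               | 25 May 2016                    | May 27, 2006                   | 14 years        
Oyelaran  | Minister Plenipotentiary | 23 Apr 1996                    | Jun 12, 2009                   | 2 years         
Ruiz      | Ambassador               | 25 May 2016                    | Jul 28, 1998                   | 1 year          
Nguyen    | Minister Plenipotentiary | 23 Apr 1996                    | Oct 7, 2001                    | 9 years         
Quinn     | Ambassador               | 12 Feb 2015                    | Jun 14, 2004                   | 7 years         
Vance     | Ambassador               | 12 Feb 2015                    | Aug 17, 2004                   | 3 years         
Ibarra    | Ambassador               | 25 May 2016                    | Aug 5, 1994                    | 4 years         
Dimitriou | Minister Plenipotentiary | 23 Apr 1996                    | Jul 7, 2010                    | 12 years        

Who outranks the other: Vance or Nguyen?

Vance

By class of mission: Quinn, Vance, Mendoza, Ibarra and Ruiz (Ambassador); then Dimitriou, Nguyen and Oyelaran (Minister Plenipotentiary).
Among Quinn, Vance, Mendoza, Ibarra and Ruiz, by date of presenting credentials (earlier first): Quinn and Vance (12 Feb 2015) before Mendoza, Ibarra and Ruiz (25 May 2016).
Among Quinn and Vance, by years accredited (higher first): Quinn (7 years) before Vance (3 years).
Among Mendoza, Ibarra and Ruiz, by years accredited (higher first): Mendoza (14 years) before Ibarra (4 years) before Ruiz (1 year).
Dimitriou, Nguyen and Oyelaran all have date of presenting credentials 23 Apr 1996, so the next rule applies.
Among Dimitriou, Nguyen and Oyelaran, by years accredited (higher first): Dimitriou (12 years) before Nguyen (9 years) before Oyelaran (2 years).
So Vance takes precedence.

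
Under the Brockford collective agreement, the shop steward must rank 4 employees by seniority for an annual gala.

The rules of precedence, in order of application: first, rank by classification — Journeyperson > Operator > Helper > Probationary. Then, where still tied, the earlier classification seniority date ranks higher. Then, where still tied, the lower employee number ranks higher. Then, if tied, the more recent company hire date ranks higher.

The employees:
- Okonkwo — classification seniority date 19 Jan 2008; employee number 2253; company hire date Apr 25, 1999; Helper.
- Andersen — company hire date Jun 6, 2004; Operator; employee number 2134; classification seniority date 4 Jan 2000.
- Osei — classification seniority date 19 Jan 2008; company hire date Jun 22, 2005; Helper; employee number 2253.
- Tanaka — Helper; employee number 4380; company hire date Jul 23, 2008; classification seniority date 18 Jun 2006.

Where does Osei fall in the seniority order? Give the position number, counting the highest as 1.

By classification: Andersen (Operator); then Tanaka, Osei and Okonkwo (Helper).
Among Tanaka, Osei and Okonkwo, by classification seniority date (earlier first): Tanaka (18 Jun 2006) before Osei and Okonkwo (19 Jan 2008).
Osei and Okonkwo both have employee number 2253, so the next rule applies.
Among Osei and Okonkwo, by company hire date (later first): Osei (Jun 22, 2005) before Okonkwo (Apr 25, 1999).
Order: Andersen, Tanaka, Osei, Okonkwo. So position 3.

3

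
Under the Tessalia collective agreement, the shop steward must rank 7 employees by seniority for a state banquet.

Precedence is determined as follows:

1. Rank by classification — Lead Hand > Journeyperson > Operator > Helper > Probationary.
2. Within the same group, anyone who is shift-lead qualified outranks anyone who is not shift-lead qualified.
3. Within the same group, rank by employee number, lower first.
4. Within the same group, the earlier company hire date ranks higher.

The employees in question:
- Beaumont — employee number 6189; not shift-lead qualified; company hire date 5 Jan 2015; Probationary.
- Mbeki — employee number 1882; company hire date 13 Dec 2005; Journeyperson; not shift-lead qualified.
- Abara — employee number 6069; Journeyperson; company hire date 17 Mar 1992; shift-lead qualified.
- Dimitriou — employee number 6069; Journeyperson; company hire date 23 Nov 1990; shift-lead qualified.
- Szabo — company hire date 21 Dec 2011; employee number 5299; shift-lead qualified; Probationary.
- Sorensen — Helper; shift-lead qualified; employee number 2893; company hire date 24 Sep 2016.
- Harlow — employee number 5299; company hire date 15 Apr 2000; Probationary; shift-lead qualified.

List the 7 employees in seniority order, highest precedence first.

Dimitriou, Abara, Mbeki, Sorensen, Harlow, Szabo, Beaumont

By classification: Dimitriou, Abara and Mbeki (Journeyperson); then Sorensen (Helper); then Harlow, Szabo and Beaumont (Probationary).
Among Dimitriou, Abara and Mbeki, shift-lead qualified before not shift-lead qualified: Dimitriou and Abara (shift-lead qualified) before Mbeki (not shift-lead qualified).
Dimitriou and Abara both have employee number 6069, so the next rule applies.
Among Dimitriou and Abara, by company hire date (earlier first): Dimitriou (23 Nov 1990) before Abara (17 Mar 1992).
Among Harlow, Szabo and Beaumont, shift-lead qualified before not shift-lead qualified: Harlow and Szabo (shift-lead qualified) before Beaumont (not shift-lead qualified).
Harlow and Szabo both have employee number 5299, so the next rule applies.
Among Harlow and Szabo, by company hire date (earlier first): Harlow (15 Apr 2000) before Szabo (21 Dec 2011).
Full order: Dimitriou, Abara, Mbeki, Sorensen, Harlow, Szabo, Beaumont.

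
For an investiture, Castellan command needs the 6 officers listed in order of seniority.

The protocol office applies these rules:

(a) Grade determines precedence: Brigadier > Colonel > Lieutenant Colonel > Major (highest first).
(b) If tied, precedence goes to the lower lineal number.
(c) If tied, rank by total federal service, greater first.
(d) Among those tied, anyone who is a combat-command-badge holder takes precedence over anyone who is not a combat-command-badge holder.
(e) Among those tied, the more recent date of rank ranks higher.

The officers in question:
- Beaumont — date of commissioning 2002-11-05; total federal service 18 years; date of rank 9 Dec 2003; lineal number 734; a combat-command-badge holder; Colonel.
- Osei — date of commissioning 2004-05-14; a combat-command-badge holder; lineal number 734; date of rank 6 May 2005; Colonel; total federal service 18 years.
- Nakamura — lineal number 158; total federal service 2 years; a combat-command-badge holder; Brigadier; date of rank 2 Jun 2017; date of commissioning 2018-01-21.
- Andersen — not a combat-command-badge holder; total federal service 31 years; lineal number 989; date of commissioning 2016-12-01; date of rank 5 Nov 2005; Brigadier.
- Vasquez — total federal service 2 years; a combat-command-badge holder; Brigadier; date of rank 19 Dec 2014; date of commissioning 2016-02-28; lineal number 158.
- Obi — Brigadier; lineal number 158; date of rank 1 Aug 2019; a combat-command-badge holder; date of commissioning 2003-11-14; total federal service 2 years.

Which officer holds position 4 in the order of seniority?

By grade: Obi, Nakamura, Vasquez and Andersen (Brigadier); then Osei and Beaumont (Colonel).
Among Obi, Nakamura, Vasquez and Andersen, by lineal number (lower first): Obi, Nakamura and Vasquez (158) before Andersen (989).
Obi, Nakamura and Vasquez all have total federal service 2 years, so the next rule applies.
Obi, Nakamura and Vasquez are each a combat-command-badge holder, so the next rule applies.
Among Obi, Nakamura and Vasquez, by date of rank (later first): Obi (1 Aug 2019) before Nakamura (2 Jun 2017) before Vasquez (19 Dec 2014).
Osei and Beaumont both have lineal number 734, so the next rule applies.
Osei and Beaumont both have total federal service 18 years, so the next rule applies.
Osei and Beaumont are each a combat-command-badge holder, so the next rule applies.
Among Osei and Beaumont, by date of rank (later first): Osei (6 May 2005) before Beaumont (9 Dec 2003).
Order: Obi, Nakamura, Vasquez, Andersen, Osei, Beaumont.

Andersen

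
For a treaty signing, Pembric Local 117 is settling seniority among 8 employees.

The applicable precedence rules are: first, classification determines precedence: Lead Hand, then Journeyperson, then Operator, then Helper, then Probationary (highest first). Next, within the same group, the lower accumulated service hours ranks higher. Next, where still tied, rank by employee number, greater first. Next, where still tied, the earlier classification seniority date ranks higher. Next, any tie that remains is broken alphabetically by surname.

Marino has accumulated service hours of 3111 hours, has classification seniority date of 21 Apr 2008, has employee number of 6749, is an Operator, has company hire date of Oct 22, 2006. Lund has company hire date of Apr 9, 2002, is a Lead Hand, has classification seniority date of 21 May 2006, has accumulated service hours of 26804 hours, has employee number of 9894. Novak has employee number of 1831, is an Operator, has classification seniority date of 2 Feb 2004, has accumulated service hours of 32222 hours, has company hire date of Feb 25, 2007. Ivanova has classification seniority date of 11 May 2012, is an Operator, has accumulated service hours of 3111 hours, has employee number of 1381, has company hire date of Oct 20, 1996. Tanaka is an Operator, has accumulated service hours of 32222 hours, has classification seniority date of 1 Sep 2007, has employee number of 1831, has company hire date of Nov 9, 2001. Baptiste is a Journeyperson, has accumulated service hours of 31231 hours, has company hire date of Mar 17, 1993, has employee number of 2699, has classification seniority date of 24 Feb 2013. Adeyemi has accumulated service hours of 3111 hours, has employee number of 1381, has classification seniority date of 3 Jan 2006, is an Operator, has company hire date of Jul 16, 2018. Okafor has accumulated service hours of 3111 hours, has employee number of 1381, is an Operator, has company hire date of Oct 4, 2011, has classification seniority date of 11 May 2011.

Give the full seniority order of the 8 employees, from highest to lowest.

By classification: Lund (Lead Hand); then Baptiste (Journeyperson); then Marino, Adeyemi, Okafor, Ivanova, Novak and Tanaka (Operator).
Among Marino, Adeyemi, Okafor, Ivanova, Novak and Tanaka, by accumulated service hours (lower first): Marino, Adeyemi, Okafor and Ivanova (3111 hours) before Novak and Tanaka (32222 hours).
Among Marino, Adeyemi, Okafor and Ivanova, by employee number (higher first): Marino (6749) before Adeyemi, Okafor and Ivanova (1381).
Among Adeyemi, Okafor and Ivanova, by classification seniority date (earlier first): Adeyemi (3 Jan 2006) before Okafor (11 May 2011) before Ivanova (11 May 2012).
Novak and Tanaka both have employee number 1831, so the next rule applies.
Among Novak and Tanaka, by classification seniority date (earlier first): Novak (2 Feb 2004) before Tanaka (1 Sep 2007).
Full order: Lund, Baptiste, Marino, Adeyemi, Okafor, Ivanova, Novak, Tanaka.

Lund, Baptiste, Marino, Adeyemi, Okafor, Ivanova, Novak, Tanaka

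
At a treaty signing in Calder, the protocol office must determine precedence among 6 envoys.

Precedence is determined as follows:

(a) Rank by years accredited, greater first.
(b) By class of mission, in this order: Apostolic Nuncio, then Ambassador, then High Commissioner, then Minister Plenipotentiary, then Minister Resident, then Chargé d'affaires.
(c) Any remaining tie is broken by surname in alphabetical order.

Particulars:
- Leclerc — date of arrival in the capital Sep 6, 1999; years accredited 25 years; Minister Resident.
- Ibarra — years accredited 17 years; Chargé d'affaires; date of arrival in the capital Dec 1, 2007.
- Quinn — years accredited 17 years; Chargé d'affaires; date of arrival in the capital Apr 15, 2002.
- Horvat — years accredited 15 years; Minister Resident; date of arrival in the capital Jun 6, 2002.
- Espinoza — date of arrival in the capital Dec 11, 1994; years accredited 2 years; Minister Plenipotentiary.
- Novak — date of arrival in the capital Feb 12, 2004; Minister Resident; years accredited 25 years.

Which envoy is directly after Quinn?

By years accredited (higher first): Leclerc and Novak (both 25 years); then Ibarra and Quinn (both 17 years); then Horvat (15 years); then Espinoza (2 years).
Leclerc and Novak are each Minister Resident, so the next rule applies.
Among Leclerc and Novak, alphabetically by surname: Leclerc before Novak.
Ibarra and Quinn are each Chargé d'affaires, so the next rule applies.
Among Ibarra and Quinn, alphabetically by surname: Ibarra before Quinn.
Order: Leclerc, Novak, Ibarra, Quinn, Horvat, Espinoza.

Horvat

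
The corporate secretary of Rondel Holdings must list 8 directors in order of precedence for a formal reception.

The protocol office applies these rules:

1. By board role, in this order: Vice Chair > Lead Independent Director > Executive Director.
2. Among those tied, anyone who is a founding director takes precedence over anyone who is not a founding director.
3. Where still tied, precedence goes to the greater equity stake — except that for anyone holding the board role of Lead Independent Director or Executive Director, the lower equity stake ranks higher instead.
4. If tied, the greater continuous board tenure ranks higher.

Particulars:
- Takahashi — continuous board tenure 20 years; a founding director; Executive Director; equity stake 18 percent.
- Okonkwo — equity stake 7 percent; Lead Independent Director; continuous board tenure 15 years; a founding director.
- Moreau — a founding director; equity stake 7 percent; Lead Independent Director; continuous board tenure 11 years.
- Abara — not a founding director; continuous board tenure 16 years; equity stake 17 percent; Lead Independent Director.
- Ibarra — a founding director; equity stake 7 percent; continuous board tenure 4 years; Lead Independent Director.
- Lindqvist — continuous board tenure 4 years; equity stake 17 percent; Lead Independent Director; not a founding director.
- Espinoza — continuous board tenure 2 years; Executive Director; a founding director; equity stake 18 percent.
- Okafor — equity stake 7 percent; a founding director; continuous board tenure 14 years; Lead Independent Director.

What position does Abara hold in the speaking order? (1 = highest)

5

By board role: Okonkwo, Okafor, Moreau, Ibarra, Abara and Lindqvist (Lead Independent Director); then Takahashi and Espinoza (Executive Director).
Among Okonkwo, Okafor, Moreau, Ibarra, Abara and Lindqvist, a founding director before not a founding director: Okonkwo, Okafor, Moreau and Ibarra (a founding director) before Abara and Lindqvist (not a founding director).
Okonkwo, Okafor, Moreau and Ibarra all have equity stake 7 percent, so the next rule applies.
Among Okonkwo, Okafor, Moreau and Ibarra, by continuous board tenure (higher first): Okonkwo (15 years) before Okafor (14 years) before Moreau (11 years) before Ibarra (4 years).
Abara and Lindqvist both have equity stake 17 percent, so the next rule applies.
Among Abara and Lindqvist, by continuous board tenure (higher first): Abara (16 years) before Lindqvist (4 years).
Takahashi and Espinoza are each a founding director, so the next rule applies.
Takahashi and Espinoza both have equity stake 18 percent, so the next rule applies.
Among Takahashi and Espinoza, by continuous board tenure (higher first): Takahashi (20 years) before Espinoza (2 years).
Order: Okonkwo, Okafor, Moreau, Ibarra, Abara, Lindqvist, Takahashi, Espinoza. So position 5.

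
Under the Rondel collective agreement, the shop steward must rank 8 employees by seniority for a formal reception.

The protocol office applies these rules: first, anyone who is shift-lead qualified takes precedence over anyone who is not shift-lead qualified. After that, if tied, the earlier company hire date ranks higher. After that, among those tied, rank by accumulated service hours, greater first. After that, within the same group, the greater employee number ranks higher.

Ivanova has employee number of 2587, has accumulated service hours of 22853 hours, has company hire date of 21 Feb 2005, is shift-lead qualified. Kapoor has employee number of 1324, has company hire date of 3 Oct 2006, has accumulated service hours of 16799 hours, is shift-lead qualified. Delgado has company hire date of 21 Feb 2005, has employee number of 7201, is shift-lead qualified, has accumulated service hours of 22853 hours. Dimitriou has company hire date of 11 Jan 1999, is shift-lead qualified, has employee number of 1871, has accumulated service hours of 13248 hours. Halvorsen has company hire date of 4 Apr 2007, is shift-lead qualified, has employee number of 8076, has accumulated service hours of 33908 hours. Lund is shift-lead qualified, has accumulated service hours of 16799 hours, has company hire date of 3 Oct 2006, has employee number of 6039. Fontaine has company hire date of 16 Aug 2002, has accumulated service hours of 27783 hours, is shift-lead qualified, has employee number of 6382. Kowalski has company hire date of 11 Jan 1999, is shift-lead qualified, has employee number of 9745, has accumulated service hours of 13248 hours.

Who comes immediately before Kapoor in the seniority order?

By the first rule: Kowalski, Dimitriou, Fontaine, Delgado, Ivanova, Lund, Kapoor and Halvorsen (each shift-lead qualified).
Among Kowalski, Dimitriou, Fontaine, Delgado, Ivanova, Lund, Kapoor and Halvorsen, by company hire date (earlier first): Kowalski and Dimitriou (11 Jan 1999) before Fontaine (16 Aug 2002) before Delgado and Ivanova (21 Feb 2005) before Lund and Kapoor (3 Oct 2006) before Halvorsen (4 Apr 2007).
Kowalski and Dimitriou both have accumulated service hours 13248 hours, so the next rule applies.
Among Kowalski and Dimitriou, by employee number (higher first): Kowalski (9745) before Dimitriou (1871).
Delgado and Ivanova both have accumulated service hours 22853 hours, so the next rule applies.
Among Delgado and Ivanova, by employee number (higher first): Delgado (7201) before Ivanova (2587).
Lund and Kapoor both have accumulated service hours 16799 hours, so the next rule applies.
Among Lund and Kapoor, by employee number (higher first): Lund (6039) before Kapoor (1324).
Order: Kowalski, Dimitriou, Fontaine, Delgado, Ivanova, Lund, Kapoor, Halvorsen.

Lund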